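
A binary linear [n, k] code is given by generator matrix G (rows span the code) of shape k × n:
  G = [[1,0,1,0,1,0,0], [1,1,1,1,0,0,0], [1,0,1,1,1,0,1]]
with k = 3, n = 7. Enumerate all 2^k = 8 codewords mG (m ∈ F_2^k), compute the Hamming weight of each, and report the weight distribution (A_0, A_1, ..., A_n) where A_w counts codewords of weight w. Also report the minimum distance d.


Weight distribution: A_0 = 1, A_2 = 1, A_3 = 3, A_4 = 2, A_5 = 1. Minimum distance d = 2.

Enumerate all 2^3 = 8 messages m ∈ F_2^3.
For each, compute codeword c = mG in F_2^7, then tally its weight.
  m = 000 → c = 0000000, weight = 0.
  m = 100 → c = 1010100, weight = 3.
  m = 010 → c = 1111000, weight = 4.
  m = 110 → c = 0101100, weight = 3.
  m = 001 → c = 1011101, weight = 5.
  m = 101 → c = 0001001, weight = 2.
  m = 011 → c = 0100101, weight = 3.
  m = 111 → c = 1110001, weight = 4.
Tally weights:
  weight 0: 1 codewords.
  weight 2: 1 codewords.
  weight 3: 3 codewords.
  weight 4: 2 codewords.
  weight 5: 1 codewords.
Minimum distance d = smallest w > 0 with A_w > 0 = 2.
Sanity: Σ A_w = 8 = 2^3 = 8 ✓.


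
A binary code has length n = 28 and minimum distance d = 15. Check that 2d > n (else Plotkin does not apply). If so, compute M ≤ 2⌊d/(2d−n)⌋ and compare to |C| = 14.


Plotkin bound M ≤ 14; given |C| = 14 ≤ bound (satisfied).

Check applicability: 2d = 30, n = 28.
2d − n = 2 > 0, so Plotkin applies.
Compute d/(2d−n) = 15/2 ≈ 7.5000.
⌊d/(2d−n)⌋ = 7.
Plotkin bound: M ≤ 2·7 = 14.
Given |C| = 14, check: satisfied.
This |C| is at the Plotkin bound.


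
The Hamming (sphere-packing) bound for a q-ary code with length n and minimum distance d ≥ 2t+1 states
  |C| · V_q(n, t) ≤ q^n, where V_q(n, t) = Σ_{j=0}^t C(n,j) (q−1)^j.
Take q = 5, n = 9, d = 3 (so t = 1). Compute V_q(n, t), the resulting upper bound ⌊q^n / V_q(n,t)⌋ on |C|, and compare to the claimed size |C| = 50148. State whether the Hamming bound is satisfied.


V_q(n, t) = 37, q^n = 1953125, Hamming bound = 52787, |C| = 50148 ≤ bound (satisfied).

Step 1: Compute V_q(n, t) = Σ_{j=0}^1 C(n, j) (q−1)^j.
  j = 0: C(9,0)·(4)^0 = 1·1 = 1.
  j = 1: C(9,1)·(4)^1 = 9·4 = 36.
  V_q(n, t) = 1 + 36 = 37.
Step 2: q^n = 5^9 = 1953125.
Step 3: Hamming bound ⌊q^n / V_q(n,t)⌋ = ⌊1953125/37⌋ = 52787.
Step 4: Compare |C| = 50148 to 52787: satisfied.
The claimed |C| lies below the Hamming bound.


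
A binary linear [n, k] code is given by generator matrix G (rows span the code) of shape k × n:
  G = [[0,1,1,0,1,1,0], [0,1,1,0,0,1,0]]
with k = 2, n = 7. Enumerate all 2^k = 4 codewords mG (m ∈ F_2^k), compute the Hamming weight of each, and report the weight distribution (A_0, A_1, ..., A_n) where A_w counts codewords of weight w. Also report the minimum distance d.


Weight distribution: A_0 = 1, A_1 = 1, A_3 = 1, A_4 = 1. Minimum distance d = 1.

Enumerate all 2^2 = 4 messages m ∈ F_2^2.
For each, compute codeword c = mG in F_2^7, then tally its weight.
  m = 00 → c = 0000000, weight = 0.
  m = 10 → c = 0110110, weight = 4.
  m = 01 → c = 0110010, weight = 3.
  m = 11 → c = 0000100, weight = 1.
Tally weights:
  weight 0: 1 codewords.
  weight 1: 1 codewords.
  weight 3: 1 codewords.
  weight 4: 1 codewords.
Minimum distance d = smallest w > 0 with A_w > 0 = 1.
Sanity: Σ A_w = 4 = 2^2 = 4 ✓.


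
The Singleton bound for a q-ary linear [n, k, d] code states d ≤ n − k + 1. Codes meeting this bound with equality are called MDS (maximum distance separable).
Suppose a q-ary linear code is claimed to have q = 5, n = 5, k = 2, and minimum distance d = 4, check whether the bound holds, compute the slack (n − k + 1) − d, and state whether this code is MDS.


Singleton RHS = n − k + 1 = 4, slack = 0, bound satisfied, MDS.

Singleton bound: d ≤ n − k + 1.
Here n = 5, k = 2, so n − k + 1 = 4.
Given d = 4, check d ≤ 4: YES.
Slack = (n − k + 1) − d = 0.
The code is MDS (slack = 0).
Description: the claimed parameters are [5, 2, 4]_5; such a code would be MDS (meets Singleton bound).


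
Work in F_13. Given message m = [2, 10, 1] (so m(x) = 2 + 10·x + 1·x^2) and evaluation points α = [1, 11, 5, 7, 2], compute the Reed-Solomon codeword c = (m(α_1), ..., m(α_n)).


c = [0, 12, 12, 4, 0]

Message polynomial: m(x) = 2 + 10·x + 1·x^2 (mod 13).
For each evaluation point α_i, compute m(α_i) mod 13:
  α_1 = 1: Horner steps 1 → 11 → 0, so m(1) = 0.
  α_2 = 11: Horner steps 1 → 8 → 12, so m(11) = 12.
  α_3 = 5: Horner steps 1 → 2 → 12, so m(5) = 12.
  α_4 = 7: Horner steps 1 → 4 → 4, so m(7) = 4.
  α_5 = 2: Horner steps 1 → 12 → 0, so m(2) = 0.
Codeword c = [0, 12, 12, 4, 0] ∈ F_13^5.


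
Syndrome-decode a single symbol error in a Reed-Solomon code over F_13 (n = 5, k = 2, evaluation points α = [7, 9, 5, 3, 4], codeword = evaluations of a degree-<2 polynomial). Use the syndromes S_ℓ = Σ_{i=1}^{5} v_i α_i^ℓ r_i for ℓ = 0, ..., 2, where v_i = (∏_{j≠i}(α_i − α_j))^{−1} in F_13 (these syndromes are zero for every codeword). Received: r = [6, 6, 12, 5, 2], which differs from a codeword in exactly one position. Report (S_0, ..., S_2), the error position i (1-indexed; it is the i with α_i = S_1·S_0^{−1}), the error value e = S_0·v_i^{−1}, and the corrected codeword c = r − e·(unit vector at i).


S = (1, 9, 3), error at position 2, error magnitude e = 6, c = [6, 0, 12, 5, 2].

Step 1: column multipliers v_i = (∏_{j≠i}(α_i − α_j))^{−1} mod 13.
  i = 1 (α = 7): (7−9)(7−5)(7−3)(7−4) = (−2)·2·4·3 = −48 ≡ 4, so v_1 = 4^{−1} = 10 (mod 13).
  i = 2 (α = 9): (9−7)(9−5)(9−3)(9−4) = 2·4·6·5 = 240 ≡ 6, so v_2 = 6^{−1} = 11 (mod 13).
  i = 3 (α = 5): (5−7)(5−9)(5−3)(5−4) = (−2)·(−4)·2·1 = 16 ≡ 3, so v_3 = 3^{−1} = 9 (mod 13).
  i = 4 (α = 3): (3−7)(3−9)(3−5)(3−4) = (−4)·(−6)·(−2)·(−1) = 48 ≡ 9, so v_4 = 9^{−1} = 3 (mod 13).
  i = 5 (α = 4): (4−7)(4−9)(4−5)(4−3) = (−3)·(−5)·(−1)·1 = −15 ≡ 11, so v_5 = 11^{−1} = 6 (mod 13).
  v = [10, 11, 9, 3, 6].
Step 2: syndromes of r = [6, 6, 12, 5, 2] (all sums mod 13).
  S_0 = Σ v_i r_i = 10·6 + 11·6 + 9·12 + 3·5 + 6·2 = 261 ≡ 1.
  S_1 = Σ v_i α_i r_i = 10·7·6 + 11·9·6 + 9·5·12 + 3·3·5 + 6·4·2 = 1647 ≡ 9.
  α_i^2 mod 13 = [10, 3, 12, 9, 3].
  S_2 = Σ v_i α_i^2 r_i = 10·10·6 + 11·3·6 + 9·12·12 + 3·9·5 + 6·3·2 = 2265 ≡ 3.
  S = (1, 9, 3) ≠ 0, so r is not a codeword (an error is present).
Step 3: locate the error. For a single error e at position i, S_ℓ = v_i·e·α_i^ℓ, so α_err = S_1/S_0.
  S_0^{−1} = 1^{−1} = 1 (mod 13), so α_err = 9·1 = 9 ≡ 9 = α_2. Error position i = 2.
  Consistency check: S_2/S_1 = 3·3 = 9 ≡ 9 = α_err ✓ (single-error assumption holds).
Step 4: error magnitude e = S_0/v_2 = S_0·∏_{j≠2}(α_2 − α_j) = 1·6 = 6 ≡ 6 (mod 13).
Step 5: correct position 2: c_2 = r_2 − e = 6 − 6 ≡ 0 (mod 13). Hence c = [6, 0, 12, 5, 2].
  Check: interpolating c through the α_i gives m(x) = 1 + 10·x (degree < 2) with m(α_i) = c_i for every i, so c is indeed a codeword.


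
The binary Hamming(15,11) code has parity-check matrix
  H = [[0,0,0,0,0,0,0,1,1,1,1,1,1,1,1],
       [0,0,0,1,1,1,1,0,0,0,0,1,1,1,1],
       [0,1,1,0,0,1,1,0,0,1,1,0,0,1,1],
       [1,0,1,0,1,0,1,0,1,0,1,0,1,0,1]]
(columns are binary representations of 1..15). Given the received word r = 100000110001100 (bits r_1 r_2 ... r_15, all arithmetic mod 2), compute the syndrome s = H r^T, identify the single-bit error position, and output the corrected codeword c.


s = (1, 1, 1, 1)^T, error position = 15, corrected codeword c = 100000110001101

Compute s = H r^T mod 2 one row at a time:
  s_1 = 1 + 0 + 0 + 0 + 1 + 1 + 0 + 0 = 3 ≡ 1 (mod 2).
  s_2 = 0 + 0 + 0 + 1 + 1 + 1 + 0 + 0 = 3 ≡ 1 (mod 2).
  s_3 = 0 + 0 + 0 + 1 + 0 + 0 + 0 + 0 = 1 ≡ 1 (mod 2).
  s_4 = 1 + 0 + 0 + 1 + 0 + 0 + 1 + 0 = 3 ≡ 1 (mod 2).
s = (1, 1, 1, 1)^T — this equals column 15 of H (binary 1111), so error is at position 15.
Correct: flip bit 15 of r = 100000110001100 to get c = 100000110001101.


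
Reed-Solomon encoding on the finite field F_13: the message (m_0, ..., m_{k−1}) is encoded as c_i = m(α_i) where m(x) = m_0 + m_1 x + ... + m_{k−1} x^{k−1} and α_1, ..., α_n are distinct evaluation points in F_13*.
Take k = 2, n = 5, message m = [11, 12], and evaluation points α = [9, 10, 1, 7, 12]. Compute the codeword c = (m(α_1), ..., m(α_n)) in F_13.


c = [2, 1, 10, 4, 12]

Message polynomial: m(x) = 11 + 12·x (mod 13).
For each evaluation point α_i, compute m(α_i) mod 13:
  α_1 = 9: Horner steps 12 → 2, so m(9) = 2.
  α_2 = 10: Horner steps 12 → 1, so m(10) = 1.
  α_3 = 1: Horner steps 12 → 10, so m(1) = 10.
  α_4 = 7: Horner steps 12 → 4, so m(7) = 4.
  α_5 = 12: Horner steps 12 → 12, so m(12) = 12.
Codeword c = [2, 1, 10, 4, 12] ∈ F_13^5.


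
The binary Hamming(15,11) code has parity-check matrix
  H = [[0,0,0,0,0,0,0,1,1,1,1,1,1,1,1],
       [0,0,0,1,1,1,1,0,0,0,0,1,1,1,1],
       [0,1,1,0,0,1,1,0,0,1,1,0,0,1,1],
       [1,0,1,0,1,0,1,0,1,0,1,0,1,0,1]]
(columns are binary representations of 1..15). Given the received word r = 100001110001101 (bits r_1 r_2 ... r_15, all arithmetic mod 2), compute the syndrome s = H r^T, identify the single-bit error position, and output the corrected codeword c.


s = (0, 1, 1, 0)^T, error position = 6, corrected codeword c = 100000110001101

Compute s = H r^T mod 2 one row at a time:
  s_1 = 1 + 0 + 0 + 0 + 1 + 1 + 0 + 1 = 4 ≡ 0 (mod 2).
  s_2 = 0 + 0 + 1 + 1 + 1 + 1 + 0 + 1 = 5 ≡ 1 (mod 2).
  s_3 = 0 + 0 + 1 + 1 + 0 + 0 + 0 + 1 = 3 ≡ 1 (mod 2).
  s_4 = 1 + 0 + 0 + 1 + 0 + 0 + 1 + 1 = 4 ≡ 0 (mod 2).
s = (0, 1, 1, 0)^T — this equals column 6 of H (binary 0110), so error is at position 6.
Correct: flip bit 6 of r = 100001110001101 to get c = 100000110001101.


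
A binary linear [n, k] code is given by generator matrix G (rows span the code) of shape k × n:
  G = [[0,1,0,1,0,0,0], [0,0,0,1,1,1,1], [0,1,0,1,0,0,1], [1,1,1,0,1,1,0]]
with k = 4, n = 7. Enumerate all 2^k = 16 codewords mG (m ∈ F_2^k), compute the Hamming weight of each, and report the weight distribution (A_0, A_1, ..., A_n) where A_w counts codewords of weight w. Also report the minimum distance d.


Weight distribution: A_0 = 1, A_1 = 1, A_2 = 2, A_3 = 4, A_4 = 3, A_5 = 3, A_6 = 2. Minimum distance d = 1.

Enumerate all 2^4 = 16 messages m ∈ F_2^4.
For each, compute codeword c = mG in F_2^7, then tally its weight.
  m = 0000 → c = 0000000, weight = 0.
  m = 1000 → c = 0101000, weight = 2.
  m = 0100 → c = 0001111, weight = 4.
  m = 1100 → c = 0100111, weight = 4.
  m = 0010 → c = 0101001, weight = 3.
  m = 1010 → c = 0000001, weight = 1.
  m = 0110 → c = 0100110, weight = 3.
  m = 1110 → c = 0001110, weight = 3.
  m = 0001 → c = 1110110, weight = 5.
  m = 1001 → c = 1011110, weight = 5.
  m = 0101 → c = 1111001, weight = 5.
  m = 1101 → c = 1010001, weight = 3.
  m = 0011 → c = 1011111, weight = 6.
  m = 1011 → c = 1110111, weight = 6.
  m = 0111 → c = 1010000, weight = 2.
  m = 1111 → c = 1111000, weight = 4.
Tally weights:
  weight 0: 1 codewords.
  weight 1: 1 codewords.
  weight 2: 2 codewords.
  weight 3: 4 codewords.
  weight 4: 3 codewords.
  weight 5: 3 codewords.
  weight 6: 2 codewords.
Minimum distance d = smallest w > 0 with A_w > 0 = 1.
Sanity: Σ A_w = 16 = 2^4 = 16 ✓.


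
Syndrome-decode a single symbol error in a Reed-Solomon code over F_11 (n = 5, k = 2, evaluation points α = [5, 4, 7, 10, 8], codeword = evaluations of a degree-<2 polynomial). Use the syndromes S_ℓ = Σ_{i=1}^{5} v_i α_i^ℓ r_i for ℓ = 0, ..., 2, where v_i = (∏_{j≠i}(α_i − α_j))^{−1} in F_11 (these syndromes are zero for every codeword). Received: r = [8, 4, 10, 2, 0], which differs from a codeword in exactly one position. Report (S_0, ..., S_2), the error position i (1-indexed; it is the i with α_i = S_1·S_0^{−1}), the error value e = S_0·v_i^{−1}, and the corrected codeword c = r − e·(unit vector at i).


S = (5, 9, 3), error at position 2, error magnitude e = 8, c = [8, 7, 10, 2, 0].

Step 1: column multipliers v_i = (∏_{j≠i}(α_i − α_j))^{−1} mod 11.
  i = 1 (α = 5): (5−4)(5−7)(5−10)(5−8) = 1·(−2)·(−5)·(−3) = −30 ≡ 3, so v_1 = 3^{−1} = 4 (mod 11).
  i = 2 (α = 4): (4−5)(4−7)(4−10)(4−8) = (−1)·(−3)·(−6)·(−4) = 72 ≡ 6, so v_2 = 6^{−1} = 2 (mod 11).
  i = 3 (α = 7): (7−5)(7−4)(7−10)(7−8) = 2·3·(−3)·(−1) = 18 ≡ 7, so v_3 = 7^{−1} = 8 (mod 11).
  i = 4 (α = 10): (10−5)(10−4)(10−7)(10−8) = 5·6·3·2 = 180 ≡ 4, so v_4 = 4^{−1} = 3 (mod 11).
  i = 5 (α = 8): (8−5)(8−4)(8−7)(8−10) = 3·4·1·(−2) = −24 ≡ 9, so v_5 = 9^{−1} = 5 (mod 11).
  v = [4, 2, 8, 3, 5].
Step 2: syndromes of r = [8, 4, 10, 2, 0] (all sums mod 11).
  S_0 = Σ v_i r_i = 4·8 + 2·4 + 8·10 + 3·2 + 5·0 = 126 ≡ 5.
  S_1 = Σ v_i α_i r_i = 4·5·8 + 2·4·4 + 8·7·10 + 3·10·2 + 5·8·0 = 812 ≡ 9.
  α_i^2 mod 11 = [3, 5, 5, 1, 9].
  S_2 = Σ v_i α_i^2 r_i = 4·3·8 + 2·5·4 + 8·5·10 + 3·1·2 + 5·9·0 = 542 ≡ 3.
  S = (5, 9, 3) ≠ 0, so r is not a codeword (an error is present).
Step 3: locate the error. For a single error e at position i, S_ℓ = v_i·e·α_i^ℓ, so α_err = S_1/S_0.
  S_0^{−1} = 5^{−1} = 9 (mod 11), so α_err = 9·9 = 81 ≡ 4 = α_2. Error position i = 2.
  Consistency check: S_2/S_1 = 3·5 = 15 ≡ 4 = α_err ✓ (single-error assumption holds).
Step 4: error magnitude e = S_0/v_2 = S_0·∏_{j≠2}(α_2 − α_j) = 5·6 = 30 ≡ 8 (mod 11).
Step 5: correct position 2: c_2 = r_2 − e = 4 − 8 ≡ 7 (mod 11). Hence c = [8, 7, 10, 2, 0].
  Check: interpolating c through the α_i gives m(x) = 3 + 1·x (degree < 2) with m(α_i) = c_i for every i, so c is indeed a codeword.


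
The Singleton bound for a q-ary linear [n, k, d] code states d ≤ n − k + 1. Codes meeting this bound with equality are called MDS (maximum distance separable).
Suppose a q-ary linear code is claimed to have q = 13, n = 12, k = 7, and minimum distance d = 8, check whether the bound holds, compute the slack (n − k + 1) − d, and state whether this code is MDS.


Singleton RHS = n − k + 1 = 6, slack = -2, bound violated (no such code; not MDS).

Singleton bound: d ≤ n − k + 1.
Here n = 12, k = 7, so n − k + 1 = 6.
Given d = 8, check d ≤ 6: NO.
Slack = (n − k + 1) − d = -2.
The slack is negative: d = 8 exceeds n − k + 1 = 6 by 2, so the Singleton bound is violated and no linear [12, 7, 8]_13 code can exist. In particular it is not MDS (MDS requires d = n − k + 1 exactly).
Description: the claimed parameters are [12, 7, 8]_13; such a code would be impossible (violates the Singleton bound).


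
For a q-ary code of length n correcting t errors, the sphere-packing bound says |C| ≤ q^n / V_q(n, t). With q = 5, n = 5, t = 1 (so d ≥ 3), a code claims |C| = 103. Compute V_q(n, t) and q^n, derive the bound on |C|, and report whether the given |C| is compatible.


V_q(n, t) = 21, q^n = 3125, Hamming bound = 148, |C| = 103 ≤ bound (satisfied).

Step 1: Compute V_q(n, t) = Σ_{j=0}^1 C(n, j) (q−1)^j.
  j = 0: C(5,0)·(4)^0 = 1·1 = 1.
  j = 1: C(5,1)·(4)^1 = 5·4 = 20.
  V_q(n, t) = 1 + 20 = 21.
Step 2: q^n = 5^5 = 3125.
Step 3: Hamming bound ⌊q^n / V_q(n,t)⌋ = ⌊3125/21⌋ = 148.
Step 4: Compare |C| = 103 to 148: satisfied.
The claimed |C| lies below the Hamming bound.


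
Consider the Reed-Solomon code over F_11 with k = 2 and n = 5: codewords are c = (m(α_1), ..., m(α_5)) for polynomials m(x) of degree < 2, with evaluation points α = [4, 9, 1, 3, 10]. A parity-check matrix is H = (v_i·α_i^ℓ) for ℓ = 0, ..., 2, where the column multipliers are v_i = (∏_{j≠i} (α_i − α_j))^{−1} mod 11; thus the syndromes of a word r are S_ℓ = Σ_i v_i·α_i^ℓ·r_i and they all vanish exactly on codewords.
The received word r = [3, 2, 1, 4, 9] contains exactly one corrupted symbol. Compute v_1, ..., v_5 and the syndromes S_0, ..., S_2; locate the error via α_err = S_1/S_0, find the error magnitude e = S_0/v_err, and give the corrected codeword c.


S = (7, 6, 2), error at position 1, error magnitude e = 3, c = [0, 2, 1, 4, 9].

Step 1: column multipliers v_i = (∏_{j≠i}(α_i − α_j))^{−1} mod 11.
  i = 1 (α = 4): (4−9)(4−1)(4−3)(4−10) = (−5)·3·1·(−6) = 90 ≡ 2, so v_1 = 2^{−1} = 6 (mod 11).
  i = 2 (α = 9): (9−4)(9−1)(9−3)(9−10) = 5·8·6·(−1) = −240 ≡ 2, so v_2 = 2^{−1} = 6 (mod 11).
  i = 3 (α = 1): (1−4)(1−9)(1−3)(1−10) = (−3)·(−8)·(−2)·(−9) = 432 ≡ 3, so v_3 = 3^{−1} = 4 (mod 11).
  i = 4 (α = 3): (3−4)(3−9)(3−1)(3−10) = (−1)·(−6)·2·(−7) = −84 ≡ 4, so v_4 = 4^{−1} = 3 (mod 11).
  i = 5 (α = 10): (10−4)(10−9)(10−1)(10−3) = 6·1·9·7 = 378 ≡ 4, so v_5 = 4^{−1} = 3 (mod 11).
  v = [6, 6, 4, 3, 3].
Step 2: syndromes of r = [3, 2, 1, 4, 9] (all sums mod 11).
  S_0 = Σ v_i r_i = 6·3 + 6·2 + 4·1 + 3·4 + 3·9 = 73 ≡ 7.
  S_1 = Σ v_i α_i r_i = 6·4·3 + 6·9·2 + 4·1·1 + 3·3·4 + 3·10·9 = 490 ≡ 6.
  α_i^2 mod 11 = [5, 4, 1, 9, 1].
  S_2 = Σ v_i α_i^2 r_i = 6·5·3 + 6·4·2 + 4·1·1 + 3·9·4 + 3·1·9 = 277 ≡ 2.
  S = (7, 6, 2) ≠ 0, so r is not a codeword (an error is present).
Step 3: locate the error. For a single error e at position i, S_ℓ = v_i·e·α_i^ℓ, so α_err = S_1/S_0.
  S_0^{−1} = 7^{−1} = 8 (mod 11), so α_err = 6·8 = 48 ≡ 4 = α_1. Error position i = 1.
  Consistency check: S_2/S_1 = 2·2 = 4 ≡ 4 = α_err ✓ (single-error assumption holds).
Step 4: error magnitude e = S_0/v_1 = S_0·∏_{j≠1}(α_1 − α_j) = 7·2 = 14 ≡ 3 (mod 11).
Step 5: correct position 1: c_1 = r_1 − e = 3 − 3 ≡ 0 (mod 11). Hence c = [0, 2, 1, 4, 9].
  Check: interpolating c through the α_i gives m(x) = 5 + 7·x (degree < 2) with m(α_i) = c_i for every i, so c is indeed a codeword.


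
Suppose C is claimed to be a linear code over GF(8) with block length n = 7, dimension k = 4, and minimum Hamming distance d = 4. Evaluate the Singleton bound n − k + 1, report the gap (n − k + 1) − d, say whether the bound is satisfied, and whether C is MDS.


Singleton RHS = n − k + 1 = 4, slack = 0, bound satisfied, MDS.

Singleton bound: d ≤ n − k + 1.
Here n = 7, k = 4, so n − k + 1 = 4.
Given d = 4, check d ≤ 4: YES.
Slack = (n − k + 1) − d = 0.
The code is MDS (slack = 0).
Description: the claimed parameters are [7, 4, 4]_8; such a code would be MDS (meets Singleton bound).


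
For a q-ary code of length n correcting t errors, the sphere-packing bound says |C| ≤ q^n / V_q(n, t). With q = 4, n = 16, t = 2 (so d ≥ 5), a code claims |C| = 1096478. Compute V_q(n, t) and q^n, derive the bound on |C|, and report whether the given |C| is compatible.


V_q(n, t) = 1129, q^n = 4294967296, Hamming bound = 3804222, |C| = 1096478 ≤ bound (satisfied).

Step 1: Compute V_q(n, t) = Σ_{j=0}^2 C(n, j) (q−1)^j.
  j = 0: C(16,0)·(3)^0 = 1·1 = 1.
  j = 1: C(16,1)·(3)^1 = 16·3 = 48.
  j = 2: C(16,2)·(3)^2 = 120·9 = 1080.
  V_q(n, t) = 1 + 48 + 1080 = 1129.
Step 2: q^n = 4^16 = 4294967296.
Step 3: Hamming bound ⌊q^n / V_q(n,t)⌋ = ⌊4294967296/1129⌋ = 3804222.
Step 4: Compare |C| = 1096478 to 3804222: satisfied.
The claimed |C| lies below the Hamming bound.


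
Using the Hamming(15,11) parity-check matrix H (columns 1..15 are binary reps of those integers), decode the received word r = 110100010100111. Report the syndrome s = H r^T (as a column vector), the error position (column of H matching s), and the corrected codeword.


s = (1, 0, 0, 1)^T, error position = 9, corrected codeword c = 110100011100111

Compute s = H r^T mod 2 one row at a time:
  s_1 = 1 + 0 + 1 + 0 + 0 + 1 + 1 + 1 = 5 ≡ 1 (mod 2).
  s_2 = 1 + 0 + 0 + 0 + 0 + 1 + 1 + 1 = 4 ≡ 0 (mod 2).
  s_3 = 1 + 0 + 0 + 0 + 1 + 0 + 1 + 1 = 4 ≡ 0 (mod 2).
  s_4 = 1 + 0 + 0 + 0 + 0 + 0 + 1 + 1 = 3 ≡ 1 (mod 2).
s = (1, 0, 0, 1)^T — this equals column 9 of H (binary 1001), so error is at position 9.
Correct: flip bit 9 of r = 110100010100111 to get c = 110100011100111.


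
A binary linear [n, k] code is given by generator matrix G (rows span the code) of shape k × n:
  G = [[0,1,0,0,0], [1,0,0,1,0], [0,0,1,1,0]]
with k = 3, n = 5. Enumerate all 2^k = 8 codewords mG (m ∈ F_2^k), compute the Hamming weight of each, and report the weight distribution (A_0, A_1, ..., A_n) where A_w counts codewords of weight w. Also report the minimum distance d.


Weight distribution: A_0 = 1, A_1 = 1, A_2 = 3, A_3 = 3. Minimum distance d = 1.

Enumerate all 2^3 = 8 messages m ∈ F_2^3.
For each, compute codeword c = mG in F_2^5, then tally its weight.
  m = 000 → c = 00000, weight = 0.
  m = 100 → c = 01000, weight = 1.
  m = 010 → c = 10010, weight = 2.
  m = 110 → c = 11010, weight = 3.
  m = 001 → c = 00110, weight = 2.
  m = 101 → c = 01110, weight = 3.
  m = 011 → c = 10100, weight = 2.
  m = 111 → c = 11100, weight = 3.
Tally weights:
  weight 0: 1 codewords.
  weight 1: 1 codewords.
  weight 2: 3 codewords.
  weight 3: 3 codewords.
Minimum distance d = smallest w > 0 with A_w > 0 = 1.
Sanity: Σ A_w = 8 = 2^3 = 8 ✓.


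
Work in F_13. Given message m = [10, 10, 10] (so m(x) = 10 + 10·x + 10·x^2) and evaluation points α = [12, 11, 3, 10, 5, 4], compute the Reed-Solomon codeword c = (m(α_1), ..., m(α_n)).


c = [10, 4, 0, 5, 11, 2]

Message polynomial: m(x) = 10 + 10·x + 10·x^2 (mod 13).
For each evaluation point α_i, compute m(α_i) mod 13:
  α_1 = 12: Horner steps 10 → 0 → 10, so m(12) = 10.
  α_2 = 11: Horner steps 10 → 3 → 4, so m(11) = 4.
  α_3 = 3: Horner steps 10 → 1 → 0, so m(3) = 0.
  α_4 = 10: Horner steps 10 → 6 → 5, so m(10) = 5.
  α_5 = 5: Horner steps 10 → 8 → 11, so m(5) = 11.
  α_6 = 4: Horner steps 10 → 11 → 2, so m(4) = 2.
Codeword c = [10, 4, 0, 5, 11, 2] ∈ F_13^6.


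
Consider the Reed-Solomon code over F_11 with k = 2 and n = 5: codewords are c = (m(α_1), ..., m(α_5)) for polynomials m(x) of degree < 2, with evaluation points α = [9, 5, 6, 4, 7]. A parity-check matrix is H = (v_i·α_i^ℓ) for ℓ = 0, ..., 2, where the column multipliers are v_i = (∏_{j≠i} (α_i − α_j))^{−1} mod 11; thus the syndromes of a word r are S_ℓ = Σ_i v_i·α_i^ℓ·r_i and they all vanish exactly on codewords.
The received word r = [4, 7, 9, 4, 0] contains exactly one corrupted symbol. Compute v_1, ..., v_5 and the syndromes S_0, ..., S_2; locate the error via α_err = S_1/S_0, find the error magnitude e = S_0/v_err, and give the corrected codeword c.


S = (4, 5, 9), error at position 4, error magnitude e = 10, c = [4, 7, 9, 5, 0].

Step 1: column multipliers v_i = (∏_{j≠i}(α_i − α_j))^{−1} mod 11.
  i = 1 (α = 9): (9−5)(9−6)(9−4)(9−7) = 4·3·5·2 = 120 ≡ 10, so v_1 = 10^{−1} = 10 (mod 11).
  i = 2 (α = 5): (5−9)(5−6)(5−4)(5−7) = (−4)·(−1)·1·(−2) = −8 ≡ 3, so v_2 = 3^{−1} = 4 (mod 11).
  i = 3 (α = 6): (6−9)(6−5)(6−4)(6−7) = (−3)·1·2·(−1) = 6 ≡ 6, so v_3 = 6^{−1} = 2 (mod 11).
  i = 4 (α = 4): (4−9)(4−5)(4−6)(4−7) = (−5)·(−1)·(−2)·(−3) = 30 ≡ 8, so v_4 = 8^{−1} = 7 (mod 11).
  i = 5 (α = 7): (7−9)(7−5)(7−6)(7−4) = (−2)·2·1·3 = −12 ≡ 10, so v_5 = 10^{−1} = 10 (mod 11).
  v = [10, 4, 2, 7, 10].
Step 2: syndromes of r = [4, 7, 9, 4, 0] (all sums mod 11).
  S_0 = Σ v_i r_i = 10·4 + 4·7 + 2·9 + 7·4 + 10·0 = 114 ≡ 4.
  S_1 = Σ v_i α_i r_i = 10·9·4 + 4·5·7 + 2·6·9 + 7·4·4 + 10·7·0 = 720 ≡ 5.
  α_i^2 mod 11 = [4, 3, 3, 5, 5].
  S_2 = Σ v_i α_i^2 r_i = 10·4·4 + 4·3·7 + 2·3·9 + 7·5·4 + 10·5·0 = 438 ≡ 9.
  S = (4, 5, 9) ≠ 0, so r is not a codeword (an error is present).
Step 3: locate the error. For a single error e at position i, S_ℓ = v_i·e·α_i^ℓ, so α_err = S_1/S_0.
  S_0^{−1} = 4^{−1} = 3 (mod 11), so α_err = 5·3 = 15 ≡ 4 = α_4. Error position i = 4.
  Consistency check: S_2/S_1 = 9·9 = 81 ≡ 4 = α_err ✓ (single-error assumption holds).
Step 4: error magnitude e = S_0/v_4 = S_0·∏_{j≠4}(α_4 − α_j) = 4·8 = 32 ≡ 10 (mod 11).
Step 5: correct position 4: c_4 = r_4 − e = 4 − 10 ≡ 5 (mod 11). Hence c = [4, 7, 9, 5, 0].
  Check: interpolating c through the α_i gives m(x) = 8 + 2·x (degree < 2) with m(α_i) = c_i for every i, so c is indeed a codeword.


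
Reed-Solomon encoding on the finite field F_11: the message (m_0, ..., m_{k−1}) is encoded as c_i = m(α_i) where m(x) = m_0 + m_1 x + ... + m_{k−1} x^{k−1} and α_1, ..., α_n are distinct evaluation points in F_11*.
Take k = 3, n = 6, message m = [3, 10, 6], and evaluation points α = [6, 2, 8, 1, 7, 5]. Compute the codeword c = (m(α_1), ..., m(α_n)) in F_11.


c = [4, 3, 5, 8, 4, 5]

Message polynomial: m(x) = 3 + 10·x + 6·x^2 (mod 11).
For each evaluation point α_i, compute m(α_i) mod 11:
  α_1 = 6: Horner steps 6 → 2 → 4, so m(6) = 4.
  α_2 = 2: Horner steps 6 → 0 → 3, so m(2) = 3.
  α_3 = 8: Horner steps 6 → 3 → 5, so m(8) = 5.
  α_4 = 1: Horner steps 6 → 5 → 8, so m(1) = 8.
  α_5 = 7: Horner steps 6 → 8 → 4, so m(7) = 4.
  α_6 = 5: Horner steps 6 → 7 → 5, so m(5) = 5.
Codeword c = [4, 3, 5, 8, 4, 5] ∈ F_11^6.


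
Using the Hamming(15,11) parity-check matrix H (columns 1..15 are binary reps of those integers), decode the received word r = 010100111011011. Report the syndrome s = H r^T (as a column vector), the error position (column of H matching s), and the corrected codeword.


s = (0, 1, 1, 0)^T, error position = 6, corrected codeword c = 010101111011011

Compute s = H r^T mod 2 one row at a time:
  s_1 = 1 + 1 + 0 + 1 + 1 + 0 + 1 + 1 = 6 ≡ 0 (mod 2).
  s_2 = 1 + 0 + 0 + 1 + 1 + 0 + 1 + 1 = 5 ≡ 1 (mod 2).
  s_3 = 1 + 0 + 0 + 1 + 0 + 1 + 1 + 1 = 5 ≡ 1 (mod 2).
  s_4 = 0 + 0 + 0 + 1 + 1 + 1 + 0 + 1 = 4 ≡ 0 (mod 2).
s = (0, 1, 1, 0)^T — this equals column 6 of H (binary 0110), so error is at position 6.
Correct: flip bit 6 of r = 010100111011011 to get c = 010101111011011.


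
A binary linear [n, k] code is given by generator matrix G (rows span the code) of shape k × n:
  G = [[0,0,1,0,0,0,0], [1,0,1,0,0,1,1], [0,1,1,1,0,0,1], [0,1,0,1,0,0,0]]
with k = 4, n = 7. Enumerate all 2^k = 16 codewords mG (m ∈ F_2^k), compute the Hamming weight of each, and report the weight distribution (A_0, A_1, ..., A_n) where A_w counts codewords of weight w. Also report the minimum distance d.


Weight distribution: A_0 = 1, A_1 = 2, A_2 = 3, A_3 = 4, A_4 = 3, A_5 = 2, A_6 = 1. Minimum distance d = 1.

Enumerate all 2^4 = 16 messages m ∈ F_2^4.
For each, compute codeword c = mG in F_2^7, then tally its weight.
  m = 0000 → c = 0000000, weight = 0.
  m = 1000 → c = 0010000, weight = 1.
  m = 0100 → c = 1010011, weight = 4.
  m = 1100 → c = 1000011, weight = 3.
  m = 0010 → c = 0111001, weight = 4.
  m = 1010 → c = 0101001, weight = 3.
  m = 0110 → c = 1101010, weight = 4.
  m = 1110 → c = 1111010, weight = 5.
  m = 0001 → c = 0101000, weight = 2.
  m = 1001 → c = 0111000, weight = 3.
  m = 0101 → c = 1111011, weight = 6.
  m = 1101 → c = 1101011, weight = 5.
  m = 0011 → c = 0010001, weight = 2.
  m = 1011 → c = 0000001, weight = 1.
  m = 0111 → c = 1000010, weight = 2.
  m = 1111 → c = 1010010, weight = 3.
Tally weights:
  weight 0: 1 codewords.
  weight 1: 2 codewords.
  weight 2: 3 codewords.
  weight 3: 4 codewords.
  weight 4: 3 codewords.
  weight 5: 2 codewords.
  weight 6: 1 codewords.
Minimum distance d = smallest w > 0 with A_w > 0 = 1.
Sanity: Σ A_w = 16 = 2^4 = 16 ✓.


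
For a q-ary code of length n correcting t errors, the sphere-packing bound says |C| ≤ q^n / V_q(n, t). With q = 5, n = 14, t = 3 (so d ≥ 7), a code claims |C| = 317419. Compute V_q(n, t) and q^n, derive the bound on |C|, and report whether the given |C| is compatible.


V_q(n, t) = 24809, q^n = 6103515625, Hamming bound = 246020, |C| = 317419 > bound (violated).

Step 1: Compute V_q(n, t) = Σ_{j=0}^3 C(n, j) (q−1)^j.
  j = 0: C(14,0)·(4)^0 = 1·1 = 1.
  j = 1: C(14,1)·(4)^1 = 14·4 = 56.
  j = 2: C(14,2)·(4)^2 = 91·16 = 1456.
  j = 3: C(14,3)·(4)^3 = 364·64 = 23296.
  V_q(n, t) = 1 + 56 + 1456 + 23296 = 24809.
Step 2: q^n = 5^14 = 6103515625.
Step 3: Hamming bound ⌊q^n / V_q(n,t)⌋ = ⌊6103515625/24809⌋ = 246020.
Step 4: Compare |C| = 317419 to 246020: violated.
The claimed |C| lies above the Hamming bound, so no 5-ary code of length 14 with d ≥ 7 can have 317419 codewords.


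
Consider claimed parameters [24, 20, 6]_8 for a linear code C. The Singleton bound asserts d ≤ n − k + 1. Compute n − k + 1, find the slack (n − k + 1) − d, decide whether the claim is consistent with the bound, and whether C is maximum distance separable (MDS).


Singleton RHS = n − k + 1 = 5, slack = -1, bound violated (no such code; not MDS).

Singleton bound: d ≤ n − k + 1.
Here n = 24, k = 20, so n − k + 1 = 5.
Given d = 6, check d ≤ 5: NO.
Slack = (n − k + 1) − d = -1.
The slack is negative: d = 6 exceeds n − k + 1 = 5 by 1, so the Singleton bound is violated and no linear [24, 20, 6]_8 code can exist. In particular it is not MDS (MDS requires d = n − k + 1 exactly).
Description: the claimed parameters are [24, 20, 6]_8; such a code would be impossible (violates the Singleton bound).


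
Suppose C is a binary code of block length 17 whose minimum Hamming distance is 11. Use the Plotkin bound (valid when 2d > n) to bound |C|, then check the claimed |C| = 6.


Plotkin bound M ≤ 4; given |C| = 6 > bound (violated).

Check applicability: 2d = 22, n = 17.
2d − n = 5 > 0, so Plotkin applies.
Compute d/(2d−n) = 11/5 ≈ 2.2000.
⌊d/(2d−n)⌋ = 2.
Plotkin bound: M ≤ 2·2 = 4.
Given |C| = 6, check: VIOLATED.
This |C| is above the Plotkin bound, so no binary code with n = 17, d = 11 and 6 codewords exists.


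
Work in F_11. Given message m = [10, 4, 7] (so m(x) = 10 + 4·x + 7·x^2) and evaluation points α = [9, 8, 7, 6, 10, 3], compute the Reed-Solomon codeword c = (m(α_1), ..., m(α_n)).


c = [8, 6, 7, 0, 2, 8]

Message polynomial: m(x) = 10 + 4·x + 7·x^2 (mod 11).
For each evaluation point α_i, compute m(α_i) mod 11:
  α_1 = 9: Horner steps 7 → 1 → 8, so m(9) = 8.
  α_2 = 8: Horner steps 7 → 5 → 6, so m(8) = 6.
  α_3 = 7: Horner steps 7 → 9 → 7, so m(7) = 7.
  α_4 = 6: Horner steps 7 → 2 → 0, so m(6) = 0.
  α_5 = 10: Horner steps 7 → 8 → 2, so m(10) = 2.
  α_6 = 3: Horner steps 7 → 3 → 8, so m(3) = 8.
Codeword c = [8, 6, 7, 0, 2, 8] ∈ F_11^6.


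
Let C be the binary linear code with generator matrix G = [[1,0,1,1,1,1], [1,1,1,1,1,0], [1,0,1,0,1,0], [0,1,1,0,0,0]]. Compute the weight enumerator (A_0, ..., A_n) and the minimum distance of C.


Weight distribution: A_0 = 1, A_2 = 6, A_3 = 4, A_4 = 1, A_5 = 4. Minimum distance d = 2.

Enumerate all 2^4 = 16 messages m ∈ F_2^4.
For each, compute codeword c = mG in F_2^6, then tally its weight.
  m = 0000 → c = 000000, weight = 0.
  m = 1000 → c = 101111, weight = 5.
  m = 0100 → c = 111110, weight = 5.
  m = 1100 → c = 010001, weight = 2.
  m = 0010 → c = 101010, weight = 3.
  m = 1010 → c = 000101, weight = 2.
  m = 0110 → c = 010100, weight = 2.
  m = 1110 → c = 111011, weight = 5.
  m = 0001 → c = 011000, weight = 2.
  m = 1001 → c = 110111, weight = 5.
  m = 0101 → c = 100110, weight = 3.
  m = 1101 → c = 001001, weight = 2.
  m = 0011 → c = 110010, weight = 3.
  m = 1011 → c = 011101, weight = 4.
  m = 0111 → c = 001100, weight = 2.
  m = 1111 → c = 100011, weight = 3.
Tally weights:
  weight 0: 1 codewords.
  weight 2: 6 codewords.
  weight 3: 4 codewords.
  weight 4: 1 codewords.
  weight 5: 4 codewords.
Minimum distance d = smallest w > 0 with A_w > 0 = 2.
Sanity: Σ A_w = 16 = 2^4 = 16 ✓.


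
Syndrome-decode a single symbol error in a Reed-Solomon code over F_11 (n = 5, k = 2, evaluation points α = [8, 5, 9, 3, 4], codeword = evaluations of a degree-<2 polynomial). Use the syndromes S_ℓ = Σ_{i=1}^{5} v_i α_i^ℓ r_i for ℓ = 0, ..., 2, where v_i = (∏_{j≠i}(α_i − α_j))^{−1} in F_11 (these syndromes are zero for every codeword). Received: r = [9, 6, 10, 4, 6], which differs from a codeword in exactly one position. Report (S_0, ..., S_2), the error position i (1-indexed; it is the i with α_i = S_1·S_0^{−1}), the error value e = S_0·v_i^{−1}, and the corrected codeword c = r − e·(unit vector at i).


S = (6, 2, 8), error at position 5, error magnitude e = 1, c = [9, 6, 10, 4, 5].

Step 1: column multipliers v_i = (∏_{j≠i}(α_i − α_j))^{−1} mod 11.
  i = 1 (α = 8): (8−5)(8−9)(8−3)(8−4) = 3·(−1)·5·4 = −60 ≡ 6, so v_1 = 6^{−1} = 2 (mod 11).
  i = 2 (α = 5): (5−8)(5−9)(5−3)(5−4) = (−3)·(−4)·2·1 = 24 ≡ 2, so v_2 = 2^{−1} = 6 (mod 11).
  i = 3 (α = 9): (9−8)(9−5)(9−3)(9−4) = 1·4·6·5 = 120 ≡ 10, so v_3 = 10^{−1} = 10 (mod 11).
  i = 4 (α = 3): (3−8)(3−5)(3−9)(3−4) = (−5)·(−2)·(−6)·(−1) = 60 ≡ 5, so v_4 = 5^{−1} = 9 (mod 11).
  i = 5 (α = 4): (4−8)(4−5)(4−9)(4−3) = (−4)·(−1)·(−5)·1 = −20 ≡ 2, so v_5 = 2^{−1} = 6 (mod 11).
  v = [2, 6, 10, 9, 6].
Step 2: syndromes of r = [9, 6, 10, 4, 6] (all sums mod 11).
  S_0 = Σ v_i r_i = 2·9 + 6·6 + 10·10 + 9·4 + 6·6 = 226 ≡ 6.
  S_1 = Σ v_i α_i r_i = 2·8·9 + 6·5·6 + 10·9·10 + 9·3·4 + 6·4·6 = 1476 ≡ 2.
  α_i^2 mod 11 = [9, 3, 4, 9, 5].
  S_2 = Σ v_i α_i^2 r_i = 2·9·9 + 6·3·6 + 10·4·10 + 9·9·4 + 6·5·6 = 1174 ≡ 8.
  S = (6, 2, 8) ≠ 0, so r is not a codeword (an error is present).
Step 3: locate the error. For a single error e at position i, S_ℓ = v_i·e·α_i^ℓ, so α_err = S_1/S_0.
  S_0^{−1} = 6^{−1} = 2 (mod 11), so α_err = 2·2 = 4 ≡ 4 = α_5. Error position i = 5.
  Consistency check: S_2/S_1 = 8·6 = 48 ≡ 4 = α_err ✓ (single-error assumption holds).
Step 4: error magnitude e = S_0/v_5 = S_0·∏_{j≠5}(α_5 − α_j) = 6·2 = 12 ≡ 1 (mod 11).
Step 5: correct position 5: c_5 = r_5 − e = 6 − 1 ≡ 5 (mod 11). Hence c = [9, 6, 10, 4, 5].
  Check: interpolating c through the α_i gives m(x) = 1 + 1·x (degree < 2) with m(α_i) = c_i for every i, so c is indeed a codeword.


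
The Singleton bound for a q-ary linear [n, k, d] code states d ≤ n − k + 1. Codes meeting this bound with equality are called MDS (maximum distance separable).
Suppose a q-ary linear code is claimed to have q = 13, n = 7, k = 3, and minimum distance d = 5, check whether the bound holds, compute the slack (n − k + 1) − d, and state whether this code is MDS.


Singleton RHS = n − k + 1 = 5, slack = 0, bound satisfied, MDS.

Singleton bound: d ≤ n − k + 1.
Here n = 7, k = 3, so n − k + 1 = 5.
Given d = 5, check d ≤ 5: YES.
Slack = (n − k + 1) − d = 0.
The code is MDS (slack = 0).
Description: the claimed parameters are [7, 3, 5]_13; such a code would be MDS (meets Singleton bound).


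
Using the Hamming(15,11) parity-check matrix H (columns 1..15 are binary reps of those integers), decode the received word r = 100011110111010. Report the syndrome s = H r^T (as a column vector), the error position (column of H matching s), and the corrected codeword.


s = (1, 1, 1, 0)^T, error position = 14, corrected codeword c = 100011110111000

Compute s = H r^T mod 2 one row at a time:
  s_1 = 1 + 0 + 1 + 1 + 1 + 0 + 1 + 0 = 5 ≡ 1 (mod 2).
  s_2 = 0 + 1 + 1 + 1 + 1 + 0 + 1 + 0 = 5 ≡ 1 (mod 2).
  s_3 = 0 + 0 + 1 + 1 + 1 + 1 + 1 + 0 = 5 ≡ 1 (mod 2).
  s_4 = 1 + 0 + 1 + 1 + 0 + 1 + 0 + 0 = 4 ≡ 0 (mod 2).
s = (1, 1, 1, 0)^T — this equals column 14 of H (binary 1110), so error is at position 14.
Correct: flip bit 14 of r = 100011110111010 to get c = 100011110111000.


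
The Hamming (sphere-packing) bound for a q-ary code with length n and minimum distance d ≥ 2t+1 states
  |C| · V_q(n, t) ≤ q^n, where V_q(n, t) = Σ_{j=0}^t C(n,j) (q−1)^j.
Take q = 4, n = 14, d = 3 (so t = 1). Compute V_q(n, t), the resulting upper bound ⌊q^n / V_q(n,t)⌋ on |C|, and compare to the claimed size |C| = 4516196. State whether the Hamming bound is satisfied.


V_q(n, t) = 43, q^n = 268435456, Hamming bound = 6242685, |C| = 4516196 ≤ bound (satisfied).

Step 1: Compute V_q(n, t) = Σ_{j=0}^1 C(n, j) (q−1)^j.
  j = 0: C(14,0)·(3)^0 = 1·1 = 1.
  j = 1: C(14,1)·(3)^1 = 14·3 = 42.
  V_q(n, t) = 1 + 42 = 43.
Step 2: q^n = 4^14 = 268435456.
Step 3: Hamming bound ⌊q^n / V_q(n,t)⌋ = ⌊268435456/43⌋ = 6242685.
Step 4: Compare |C| = 4516196 to 6242685: satisfied.
The claimed |C| lies below the Hamming bound.


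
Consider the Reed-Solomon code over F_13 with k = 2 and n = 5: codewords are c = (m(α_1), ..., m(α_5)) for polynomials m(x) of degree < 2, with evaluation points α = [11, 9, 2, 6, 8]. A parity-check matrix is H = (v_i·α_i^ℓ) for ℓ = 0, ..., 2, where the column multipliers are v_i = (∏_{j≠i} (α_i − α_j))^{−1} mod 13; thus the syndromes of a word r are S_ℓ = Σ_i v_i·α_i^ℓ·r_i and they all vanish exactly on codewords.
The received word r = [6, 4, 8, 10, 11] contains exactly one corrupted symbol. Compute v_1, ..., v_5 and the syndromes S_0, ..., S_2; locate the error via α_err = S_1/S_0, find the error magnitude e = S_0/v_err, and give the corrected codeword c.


S = (9, 3, 1), error at position 2, error magnitude e = 12, c = [6, 5, 8, 10, 11].

Step 1: column multipliers v_i = (∏_{j≠i}(α_i − α_j))^{−1} mod 13.
  i = 1 (α = 11): (11−9)(11−2)(11−6)(11−8) = 2·9·5·3 = 270 ≡ 10, so v_1 = 10^{−1} = 4 (mod 13).
  i = 2 (α = 9): (9−11)(9−2)(9−6)(9−8) = (−2)·7·3·1 = −42 ≡ 10, so v_2 = 10^{−1} = 4 (mod 13).
  i = 3 (α = 2): (2−11)(2−9)(2−6)(2−8) = (−9)·(−7)·(−4)·(−6) = 1512 ≡ 4, so v_3 = 4^{−1} = 10 (mod 13).
  i = 4 (α = 6): (6−11)(6−9)(6−2)(6−8) = (−5)·(−3)·4·(−2) = −120 ≡ 10, so v_4 = 10^{−1} = 4 (mod 13).
  i = 5 (α = 8): (8−11)(8−9)(8−2)(8−6) = (−3)·(−1)·6·2 = 36 ≡ 10, so v_5 = 10^{−1} = 4 (mod 13).
  v = [4, 4, 10, 4, 4].
Step 2: syndromes of r = [6, 4, 8, 10, 11] (all sums mod 13).
  S_0 = Σ v_i r_i = 4·6 + 4·4 + 10·8 + 4·10 + 4·11 = 204 ≡ 9.
  S_1 = Σ v_i α_i r_i = 4·11·6 + 4·9·4 + 10·2·8 + 4·6·10 + 4·8·11 = 1160 ≡ 3.
  α_i^2 mod 13 = [4, 3, 4, 10, 12].
  S_2 = Σ v_i α_i^2 r_i = 4·4·6 + 4·3·4 + 10·4·8 + 4·10·10 + 4·12·11 = 1392 ≡ 1.
  S = (9, 3, 1) ≠ 0, so r is not a codeword (an error is present).
Step 3: locate the error. For a single error e at position i, S_ℓ = v_i·e·α_i^ℓ, so α_err = S_1/S_0.
  S_0^{−1} = 9^{−1} = 3 (mod 13), so α_err = 3·3 = 9 ≡ 9 = α_2. Error position i = 2.
  Consistency check: S_2/S_1 = 1·9 = 9 ≡ 9 = α_err ✓ (single-error assumption holds).
Step 4: error magnitude e = S_0/v_2 = S_0·∏_{j≠2}(α_2 − α_j) = 9·10 = 90 ≡ 12 (mod 13).
Step 5: correct position 2: c_2 = r_2 − e = 4 − 12 ≡ 5 (mod 13). Hence c = [6, 5, 8, 10, 11].
  Check: interpolating c through the α_i gives m(x) = 7 + 7·x (degree < 2) with m(α_i) = c_i for every i, so c is indeed a codeword.


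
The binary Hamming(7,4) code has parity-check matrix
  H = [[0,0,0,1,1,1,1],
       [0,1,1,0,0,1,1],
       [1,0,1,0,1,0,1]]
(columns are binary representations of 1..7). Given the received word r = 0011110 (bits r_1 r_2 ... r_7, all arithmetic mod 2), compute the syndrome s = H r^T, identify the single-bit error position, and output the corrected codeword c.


s = (1, 0, 0)^T, error position = 4, corrected codeword c = 0010110

Compute s = H r^T mod 2 one row at a time:
  s_1 = 1 + 1 + 1 + 0 = 3 ≡ 1 (mod 2).
  s_2 = 0 + 1 + 1 + 0 = 2 ≡ 0 (mod 2).
  s_3 = 0 + 1 + 1 + 0 = 2 ≡ 0 (mod 2).
s = (1, 0, 0)^T — this equals column 4 of H (binary 100), so error is at position 4.
Correct: flip bit 4 of r = 0011110 to get c = 0010110.


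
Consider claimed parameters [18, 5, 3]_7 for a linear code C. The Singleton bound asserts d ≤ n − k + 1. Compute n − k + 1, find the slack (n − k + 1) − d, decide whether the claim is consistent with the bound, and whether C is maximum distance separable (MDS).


Singleton RHS = n − k + 1 = 14, slack = 11, bound satisfied, not MDS.

Singleton bound: d ≤ n − k + 1.
Here n = 18, k = 5, so n − k + 1 = 14.
Given d = 3, check d ≤ 14: YES.
Slack = (n − k + 1) − d = 11.
The code is NOT MDS (slack = 11 > 0).
Description: the claimed parameters are [18, 5, 3]_7; such a code would be non-MDS.
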